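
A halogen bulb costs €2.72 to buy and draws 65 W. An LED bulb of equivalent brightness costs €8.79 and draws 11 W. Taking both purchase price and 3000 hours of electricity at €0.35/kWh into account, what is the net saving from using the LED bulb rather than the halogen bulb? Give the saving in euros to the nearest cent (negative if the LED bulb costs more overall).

halogen bulb: €2.72 + (65/1000) kW × 3000 h × €0.35 = €2.72 + €68.25 = €70.97
LED bulb: €8.79 + (11/1000) kW × 3000 h × €0.35 = €8.79 + €11.55 = €20.34
Saving = €70.97 − €20.34 = €50.63

€50.63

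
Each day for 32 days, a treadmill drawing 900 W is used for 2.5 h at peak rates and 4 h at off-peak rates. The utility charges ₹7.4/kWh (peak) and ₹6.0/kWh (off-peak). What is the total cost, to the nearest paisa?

Peak energy = 0.9 kW × 2.5 h × 32 = 72 kWh
Off-peak energy = 0.9 kW × 4 h × 32 = 115.2 kWh
Cost = 72 × ₹7.4 + 115.2 × ₹6.0 = ₹532.8 + ₹691.2 = ₹1224.00

₹1224.00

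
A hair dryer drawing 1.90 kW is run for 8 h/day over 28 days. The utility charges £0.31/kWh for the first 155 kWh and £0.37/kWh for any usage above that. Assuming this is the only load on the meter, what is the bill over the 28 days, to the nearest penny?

£148.17

Runtime = 8 h/day × 28 days = 224 h
Energy = 1.9 kW × 224 h = 425.6 kWh
Tier 1 (0–155 kWh): 155 × £0.31 = £48.05
Above 155 kWh: 270.6 × £0.37 = £100.122
Bill = £148.17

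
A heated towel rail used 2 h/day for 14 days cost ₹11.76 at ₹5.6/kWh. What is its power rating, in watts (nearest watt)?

Energy = ₹11.76 ÷ ₹5.6/kWh = 2.1 kWh
Runtime = 2 h/day × 14 days = 28 h
Power = 2.1 kWh ÷ 28 h = 0.075 kW = 75 W

75 W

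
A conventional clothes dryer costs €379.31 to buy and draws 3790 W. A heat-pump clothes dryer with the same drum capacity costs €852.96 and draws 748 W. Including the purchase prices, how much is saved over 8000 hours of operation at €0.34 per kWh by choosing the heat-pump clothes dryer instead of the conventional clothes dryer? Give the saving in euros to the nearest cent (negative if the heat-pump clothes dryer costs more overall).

€7800.59

conventional clothes dryer: €379.31 + (3790/1000) kW × 8000 h × €0.34 = €379.31 + €10308.8 = €10688.11
heat-pump clothes dryer: €852.96 + (748/1000) kW × 8000 h × €0.34 = €852.96 + €2034.56 = €2887.52
Saving = €10688.11 − €2887.52 = €7800.59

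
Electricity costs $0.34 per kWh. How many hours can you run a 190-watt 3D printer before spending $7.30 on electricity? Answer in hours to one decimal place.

Energy available = $7.30 ÷ $0.34/kWh = 21.4706 kWh
Hours = 21.4706 kWh ÷ 0.19 kW = 113.0 h

113.0 h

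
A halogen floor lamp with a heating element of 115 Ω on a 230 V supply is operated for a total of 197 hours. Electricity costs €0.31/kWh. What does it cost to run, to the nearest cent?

€28.09

Power = V²/R = 230²/115 = 460 W = 0.46 kW
Energy = 0.46 kW × 197 h = 90.62 kWh
Cost = 90.62 kWh × €0.31/kWh = €28.09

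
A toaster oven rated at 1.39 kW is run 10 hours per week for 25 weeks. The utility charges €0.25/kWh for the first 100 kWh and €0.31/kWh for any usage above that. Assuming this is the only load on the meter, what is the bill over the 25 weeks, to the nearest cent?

€101.73

Runtime = 10 h/week × 25 weeks = 250 h
Energy = 1.39 kW × 250 h = 347.5 kWh
Tier 1 (0–100 kWh): 100 × €0.25 = €25
Above 100 kWh: 247.5 × €0.31 = €76.725
Bill = €101.73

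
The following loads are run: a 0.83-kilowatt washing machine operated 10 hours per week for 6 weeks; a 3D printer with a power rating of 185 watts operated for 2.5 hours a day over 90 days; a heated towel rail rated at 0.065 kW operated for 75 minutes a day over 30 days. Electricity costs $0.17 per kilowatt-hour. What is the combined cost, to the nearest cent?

washing machine: Runtime = 10 h/week × 6 weeks = 60 h
washing machine: 0.83 kW × 60 h = 49.8 kWh
3D printer: Runtime = 2.5 h/day × 90 days = 225 h
3D printer: 0.185 kW × 225 h = 41.625 kWh
heated towel rail: Runtime = 75 min × 30 = 2250 min = 37.5 h
heated towel rail: 0.065 kW × 37.5 h = 2.4375 kWh
Total energy = 93.8625 kWh
Cost = 93.8625 × $0.17 = $15.96

$15.96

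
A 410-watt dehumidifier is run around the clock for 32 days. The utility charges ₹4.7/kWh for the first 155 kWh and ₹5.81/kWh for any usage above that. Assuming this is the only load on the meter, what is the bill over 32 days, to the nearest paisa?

Runtime = 24 h × 32 = 768 h
Energy = 0.41 kW × 768 h = 314.88 kWh
Tier 1 (0–155 kWh): 155 × ₹4.7 = ₹728.5
Above 155 kWh: 159.88 × ₹5.81 = ₹928.9028
Bill = ₹1657.40

₹1657.40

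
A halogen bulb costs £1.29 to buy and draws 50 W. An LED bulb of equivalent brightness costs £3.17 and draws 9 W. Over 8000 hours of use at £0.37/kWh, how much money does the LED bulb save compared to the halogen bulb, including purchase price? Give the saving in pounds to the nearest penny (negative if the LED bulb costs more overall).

halogen bulb: £1.29 + (50/1000) kW × 8000 h × £0.37 = £1.29 + £148 = £149.29
LED bulb: £3.17 + (9/1000) kW × 8000 h × £0.37 = £3.17 + £26.64 = £29.81
Saving = £149.29 − £29.81 = £119.48

£119.48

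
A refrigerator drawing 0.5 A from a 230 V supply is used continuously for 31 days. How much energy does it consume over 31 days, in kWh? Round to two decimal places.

Power = 0.5 A × 230 V = 115 W = 0.115 kW
Runtime = 24 h × 31 = 744 h
Energy = 0.115 kW × 744 h = 85.56 kWh

85.56 kWh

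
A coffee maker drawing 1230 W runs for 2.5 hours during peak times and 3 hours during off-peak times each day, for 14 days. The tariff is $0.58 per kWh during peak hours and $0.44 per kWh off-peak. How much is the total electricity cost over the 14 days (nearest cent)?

Peak energy = 1.23 kW × 2.5 h × 14 = 43.05 kWh
Off-peak energy = 1.23 kW × 3 h × 14 = 51.66 kWh
Cost = 43.05 × $0.58 + 51.66 × $0.44 = $24.969 + $22.7304 = $47.70

$47.70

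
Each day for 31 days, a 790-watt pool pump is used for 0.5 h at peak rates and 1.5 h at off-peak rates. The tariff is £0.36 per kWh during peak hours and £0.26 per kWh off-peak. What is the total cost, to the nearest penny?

£13.96

Peak energy = 0.79 kW × 0.5 h × 31 = 12.245 kWh
Off-peak energy = 0.79 kW × 1.5 h × 31 = 36.735 kWh
Cost = 12.245 × £0.36 + 36.735 × £0.26 = £4.4082 + £9.5511 = £13.96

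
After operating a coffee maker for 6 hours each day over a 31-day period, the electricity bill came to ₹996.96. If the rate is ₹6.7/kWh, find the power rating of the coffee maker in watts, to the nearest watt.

800 W

Energy = ₹996.96 ÷ ₹6.7/kWh = 148.8 kWh
Runtime = 6 h/day × 31 days = 186 h
Power = 148.8 kWh ÷ 186 h = 0.8 kW = 800 W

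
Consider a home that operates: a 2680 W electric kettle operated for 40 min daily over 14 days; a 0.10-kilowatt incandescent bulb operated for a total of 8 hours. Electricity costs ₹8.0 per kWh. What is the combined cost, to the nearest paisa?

₹206.51

electric kettle: Runtime = 40 min × 14 = 560 min = 9.333333… h
electric kettle: 2.68 kW × 9.333333… h = 25.013333… kWh
incandescent bulb: 0.1 kW × 8 h = 0.8 kWh
Total energy = 25.813333… kWh
Cost = 25.813333… × ₹8.0 = ₹206.51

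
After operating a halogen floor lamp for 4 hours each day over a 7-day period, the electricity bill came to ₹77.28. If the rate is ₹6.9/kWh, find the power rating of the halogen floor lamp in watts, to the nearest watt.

400 W

Energy = ₹77.28 ÷ ₹6.9/kWh = 11.2 kWh
Runtime = 4 h/day × 7 days = 28 h
Power = 11.2 kWh ÷ 28 h = 0.4 kW = 400 W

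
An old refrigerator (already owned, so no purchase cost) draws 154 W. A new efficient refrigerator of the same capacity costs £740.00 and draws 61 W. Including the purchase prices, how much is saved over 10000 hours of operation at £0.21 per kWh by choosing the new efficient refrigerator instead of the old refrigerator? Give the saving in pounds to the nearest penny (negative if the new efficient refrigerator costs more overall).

old refrigerator: £0.00 + (154/1000) kW × 10000 h × £0.21 = £0.00 + £323.4 = £323.4
new efficient refrigerator: £740.00 + (61/1000) kW × 10000 h × £0.21 = £740.00 + £128.1 = £868.1
Saving = £323.4 − £868.1 = −£544.7

-£544.70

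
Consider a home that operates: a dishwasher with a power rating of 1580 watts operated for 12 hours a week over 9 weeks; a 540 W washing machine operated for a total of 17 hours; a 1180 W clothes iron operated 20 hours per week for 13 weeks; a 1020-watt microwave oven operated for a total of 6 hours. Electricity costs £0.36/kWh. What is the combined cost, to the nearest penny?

dishwasher: Runtime = 12 h/week × 9 weeks = 108 h
dishwasher: 1.58 kW × 108 h = 170.64 kWh
washing machine: 0.54 kW × 17 h = 9.18 kWh
clothes iron: Runtime = 20 h/week × 13 weeks = 260 h
clothes iron: 1.18 kW × 260 h = 306.8 kWh
microwave oven: 1.02 kW × 6 h = 6.12 kWh
Total energy = 492.74 kWh
Cost = 492.74 × £0.36 = £177.39

£177.39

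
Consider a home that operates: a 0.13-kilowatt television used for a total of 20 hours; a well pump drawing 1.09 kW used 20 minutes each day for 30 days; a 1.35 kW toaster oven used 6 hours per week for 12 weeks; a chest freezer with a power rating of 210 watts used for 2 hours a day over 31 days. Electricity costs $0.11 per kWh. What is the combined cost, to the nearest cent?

television: 0.13 kW × 20 h = 2.6 kWh
well pump: Runtime = 20 min × 30 = 600 min = 10 h
well pump: 1.09 kW × 10 h = 10.9 kWh
toaster oven: Runtime = 6 h/week × 12 weeks = 72 h
toaster oven: 1.35 kW × 72 h = 97.2 kWh
chest freezer: Runtime = 2 h/day × 31 days = 62 h
chest freezer: 0.21 kW × 62 h = 13.02 kWh
Total energy = 123.72 kWh
Cost = 123.72 × $0.11 = $13.61

$13.61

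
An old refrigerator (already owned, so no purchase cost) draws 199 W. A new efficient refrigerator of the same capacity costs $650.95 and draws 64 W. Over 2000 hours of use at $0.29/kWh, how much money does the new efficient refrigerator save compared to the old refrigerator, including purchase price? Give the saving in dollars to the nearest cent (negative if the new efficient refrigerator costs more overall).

-$572.65

old refrigerator: $0.00 + (199/1000) kW × 2000 h × $0.29 = $0.00 + $115.42 = $115.42
new efficient refrigerator: $650.95 + (64/1000) kW × 2000 h × $0.29 = $650.95 + $37.12 = $688.07
Saving = $115.42 − $688.07 = −$572.65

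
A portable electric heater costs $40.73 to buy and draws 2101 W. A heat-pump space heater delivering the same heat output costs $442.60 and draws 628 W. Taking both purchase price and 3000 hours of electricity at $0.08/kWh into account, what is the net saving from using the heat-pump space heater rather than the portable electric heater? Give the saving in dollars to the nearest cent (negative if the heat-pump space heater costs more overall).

-$48.35

portable electric heater: $40.73 + (2101/1000) kW × 3000 h × $0.08 = $40.73 + $504.24 = $544.97
heat-pump space heater: $442.60 + (628/1000) kW × 3000 h × $0.08 = $442.60 + $150.72 = $593.32
Saving = $544.97 − $593.32 = −$48.35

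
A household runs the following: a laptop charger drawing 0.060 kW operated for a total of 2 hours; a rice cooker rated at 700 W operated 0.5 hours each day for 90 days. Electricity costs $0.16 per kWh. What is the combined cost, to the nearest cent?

laptop charger: 0.06 kW × 2 h = 0.12 kWh
rice cooker: Runtime = 0.5 h/day × 90 days = 45 h
rice cooker: 0.7 kW × 45 h = 31.5 kWh
Total energy = 31.62 kWh
Cost = 31.62 × $0.16 = $5.06

$5.06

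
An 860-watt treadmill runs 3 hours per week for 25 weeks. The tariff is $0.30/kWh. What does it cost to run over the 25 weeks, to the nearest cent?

$19.35

Runtime = 3 h/week × 25 weeks = 75 h
Energy = 0.86 kW × 75 h = 64.5 kWh
Cost = 64.5 kWh × $0.30/kWh = $19.35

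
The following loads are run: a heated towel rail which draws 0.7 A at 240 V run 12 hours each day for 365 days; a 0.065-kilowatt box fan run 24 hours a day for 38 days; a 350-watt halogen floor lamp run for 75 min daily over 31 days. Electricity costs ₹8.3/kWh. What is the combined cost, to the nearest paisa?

₹6712.06

heated towel rail: Power = 0.7 A × 240 V = 168 W = 0.168 kW
heated towel rail: Runtime = 12 h/day × 365 days = 4380 h
heated towel rail: 0.168 kW × 4380 h = 735.84 kWh
box fan: Runtime = 24 h × 38 = 912 h
box fan: 0.065 kW × 912 h = 59.28 kWh
halogen floor lamp: Runtime = 75 min × 31 = 2325 min = 38.75 h
halogen floor lamp: 0.35 kW × 38.75 h = 13.5625 kWh
Total energy = 808.6825 kWh
Cost = 808.6825 × ₹8.3 = ₹6712.06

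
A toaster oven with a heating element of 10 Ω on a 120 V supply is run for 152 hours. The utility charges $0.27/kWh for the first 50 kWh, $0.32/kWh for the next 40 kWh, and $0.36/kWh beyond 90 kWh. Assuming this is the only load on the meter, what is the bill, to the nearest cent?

Power = V²/R = 120²/10 = 1440 W = 1.44 kW
Energy = 1.44 kW × 152 h = 218.88 kWh
Tier 1 (0–50 kWh): 50 × $0.27 = $13.5
Tier 2 (50–90 kWh): 40 × $0.32 = $12.8
Above 90 kWh: 128.88 × $0.36 = $46.3968
Bill = $72.70

$72.70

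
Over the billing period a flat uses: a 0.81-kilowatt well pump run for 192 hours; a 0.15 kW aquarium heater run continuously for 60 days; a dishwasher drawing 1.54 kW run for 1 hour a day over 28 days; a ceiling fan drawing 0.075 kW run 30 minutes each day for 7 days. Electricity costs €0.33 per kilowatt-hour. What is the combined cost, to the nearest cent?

well pump: 0.81 kW × 192 h = 155.52 kWh
aquarium heater: Runtime = 24 h × 60 = 1440 h
aquarium heater: 0.15 kW × 1440 h = 216 kWh
dishwasher: Runtime = 1 h/day × 28 days = 28 h
dishwasher: 1.54 kW × 28 h = 43.12 kWh
ceiling fan: Runtime = 30 min × 7 = 210 min = 3.5 h
ceiling fan: 0.075 kW × 3.5 h = 0.2625 kWh
Total energy = 414.9025 kWh
Cost = 414.9025 × €0.33 = €136.92

€136.92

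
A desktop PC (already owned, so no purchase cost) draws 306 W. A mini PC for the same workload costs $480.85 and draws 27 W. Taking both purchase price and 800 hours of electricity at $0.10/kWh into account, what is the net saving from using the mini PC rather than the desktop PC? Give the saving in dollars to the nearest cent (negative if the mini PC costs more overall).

-$458.53

desktop PC: $0.00 + (306/1000) kW × 800 h × $0.10 = $0.00 + $24.48 = $24.48
mini PC: $480.85 + (27/1000) kW × 800 h × $0.10 = $480.85 + $2.16 = $483.01
Saving = $24.48 − $483.01 = −$458.53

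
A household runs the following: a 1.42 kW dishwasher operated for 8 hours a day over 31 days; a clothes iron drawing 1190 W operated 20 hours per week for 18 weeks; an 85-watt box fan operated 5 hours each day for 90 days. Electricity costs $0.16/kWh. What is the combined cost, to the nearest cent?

$131.01

dishwasher: Runtime = 8 h/day × 31 days = 248 h
dishwasher: 1.42 kW × 248 h = 352.16 kWh
clothes iron: Runtime = 20 h/week × 18 weeks = 360 h
clothes iron: 1.19 kW × 360 h = 428.4 kWh
box fan: Runtime = 5 h/day × 90 days = 450 h
box fan: 0.085 kW × 450 h = 38.25 kWh
Total energy = 818.81 kWh
Cost = 818.81 × $0.16 = $131.01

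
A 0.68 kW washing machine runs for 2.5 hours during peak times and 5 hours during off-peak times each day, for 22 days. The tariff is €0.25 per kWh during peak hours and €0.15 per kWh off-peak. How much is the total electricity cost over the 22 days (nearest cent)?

€20.57

Peak energy = 0.68 kW × 2.5 h × 22 = 37.4 kWh
Off-peak energy = 0.68 kW × 5 h × 22 = 74.8 kWh
Cost = 37.4 × €0.25 + 74.8 × €0.15 = €9.35 + €11.22 = €20.57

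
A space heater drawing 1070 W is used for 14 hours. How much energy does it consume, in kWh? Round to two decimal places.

14.98 kWh

Energy = 1.07 kW × 14 h = 14.98 kWh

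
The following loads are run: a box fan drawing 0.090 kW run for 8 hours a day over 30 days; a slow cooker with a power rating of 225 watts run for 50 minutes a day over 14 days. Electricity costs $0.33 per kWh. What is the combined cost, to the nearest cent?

box fan: Runtime = 8 h/day × 30 days = 240 h
box fan: 0.09 kW × 240 h = 21.6 kWh
slow cooker: Runtime = 50 min × 14 = 700 min = 11.666666… h
slow cooker: 0.225 kW × 11.666666… h = 2.625 kWh
Total energy = 24.225 kWh
Cost = 24.225 × $0.33 = $7.99

$7.99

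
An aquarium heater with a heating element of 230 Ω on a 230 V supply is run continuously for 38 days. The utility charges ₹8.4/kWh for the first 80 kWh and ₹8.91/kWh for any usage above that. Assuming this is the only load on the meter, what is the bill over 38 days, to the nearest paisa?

Power = V²/R = 230²/230 = 230 W = 0.23 kW
Runtime = 24 h × 38 = 912 h
Energy = 0.23 kW × 912 h = 209.76 kWh
Tier 1 (0–80 kWh): 80 × ₹8.4 = ₹672
Above 80 kWh: 129.76 × ₹8.91 = ₹1156.1616
Bill = ₹1828.16

₹1828.16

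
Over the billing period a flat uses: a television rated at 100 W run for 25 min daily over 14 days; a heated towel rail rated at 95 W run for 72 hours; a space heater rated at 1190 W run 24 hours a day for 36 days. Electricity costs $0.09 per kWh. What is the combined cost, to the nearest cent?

$93.20

television: Runtime = 25 min × 14 = 350 min = 5.833333… h
television: 0.1 kW × 5.833333… h = 0.583333… kWh
heated towel rail: 0.095 kW × 72 h = 6.84 kWh
space heater: Runtime = 24 h × 36 = 864 h
space heater: 1.19 kW × 864 h = 1028.16 kWh
Total energy = 1035.583333… kWh
Cost = 1035.583333… × $0.09 = $93.20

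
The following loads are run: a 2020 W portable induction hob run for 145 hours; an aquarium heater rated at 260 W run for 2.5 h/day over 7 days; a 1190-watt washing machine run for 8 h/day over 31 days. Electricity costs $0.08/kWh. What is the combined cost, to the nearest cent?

$47.41

portable induction hob: 2.02 kW × 145 h = 292.9 kWh
aquarium heater: Runtime = 2.5 h/day × 7 days = 17.5 h
aquarium heater: 0.26 kW × 17.5 h = 4.55 kWh
washing machine: Runtime = 8 h/day × 31 days = 248 h
washing machine: 1.19 kW × 248 h = 295.12 kWh
Total energy = 592.57 kWh
Cost = 592.57 × $0.08 = $47.41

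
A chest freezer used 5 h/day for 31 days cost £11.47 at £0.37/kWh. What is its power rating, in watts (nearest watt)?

200 W

Energy = £11.47 ÷ £0.37/kWh = 31 kWh
Runtime = 5 h/day × 31 days = 155 h
Power = 31 kWh ÷ 155 h = 0.2 kW = 200 W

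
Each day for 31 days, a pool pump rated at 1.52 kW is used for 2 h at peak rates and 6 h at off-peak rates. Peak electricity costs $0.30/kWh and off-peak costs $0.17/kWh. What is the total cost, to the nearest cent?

Peak energy = 1.52 kW × 2 h × 31 = 94.24 kWh
Off-peak energy = 1.52 kW × 6 h × 31 = 282.72 kWh
Cost = 94.24 × $0.30 + 282.72 × $0.17 = $28.272 + $48.0624 = $76.33

$76.33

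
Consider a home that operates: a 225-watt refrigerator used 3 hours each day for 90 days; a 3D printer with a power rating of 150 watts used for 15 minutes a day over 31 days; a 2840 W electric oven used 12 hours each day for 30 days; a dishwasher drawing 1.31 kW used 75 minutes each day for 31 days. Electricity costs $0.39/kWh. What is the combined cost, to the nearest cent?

$442.68

refrigerator: Runtime = 3 h/day × 90 days = 270 h
refrigerator: 0.225 kW × 270 h = 60.75 kWh
3D printer: Runtime = 15 min × 31 = 465 min = 7.75 h
3D printer: 0.15 kW × 7.75 h = 1.1625 kWh
electric oven: Runtime = 12 h/day × 30 days = 360 h
electric oven: 2.84 kW × 360 h = 1022.4 kWh
dishwasher: Runtime = 75 min × 31 = 2325 min = 38.75 h
dishwasher: 1.31 kW × 38.75 h = 50.7625 kWh
Total energy = 1135.075 kWh
Cost = 1135.075 × $0.39 = $442.68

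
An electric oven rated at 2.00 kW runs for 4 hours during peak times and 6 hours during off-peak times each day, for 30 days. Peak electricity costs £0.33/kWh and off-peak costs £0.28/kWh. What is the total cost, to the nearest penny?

Peak energy = 2 kW × 4 h × 30 = 240 kWh
Off-peak energy = 2 kW × 6 h × 30 = 360 kWh
Cost = 240 × £0.33 + 360 × £0.28 = £79.2 + £100.8 = £180.00

£180.00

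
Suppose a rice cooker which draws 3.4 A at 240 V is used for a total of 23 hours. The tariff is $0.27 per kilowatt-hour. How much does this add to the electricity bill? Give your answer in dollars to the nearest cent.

Power = 3.4 A × 240 V = 816 W = 0.816 kW
Energy = 0.816 kW × 23 h = 18.768 kWh
Cost = 18.768 kWh × $0.27/kWh = $5.07

$5.07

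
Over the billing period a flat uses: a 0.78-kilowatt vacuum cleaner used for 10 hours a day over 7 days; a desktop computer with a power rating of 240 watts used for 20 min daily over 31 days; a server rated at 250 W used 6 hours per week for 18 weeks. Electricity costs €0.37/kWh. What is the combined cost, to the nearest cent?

vacuum cleaner: Runtime = 10 h/day × 7 days = 70 h
vacuum cleaner: 0.78 kW × 70 h = 54.6 kWh
desktop computer: Runtime = 20 min × 31 = 620 min = 10.333333… h
desktop computer: 0.24 kW × 10.333333… h = 2.48 kWh
server: Runtime = 6 h/week × 18 weeks = 108 h
server: 0.25 kW × 108 h = 27 kWh
Total energy = 84.08 kWh
Cost = 84.08 × €0.37 = €31.11

€31.11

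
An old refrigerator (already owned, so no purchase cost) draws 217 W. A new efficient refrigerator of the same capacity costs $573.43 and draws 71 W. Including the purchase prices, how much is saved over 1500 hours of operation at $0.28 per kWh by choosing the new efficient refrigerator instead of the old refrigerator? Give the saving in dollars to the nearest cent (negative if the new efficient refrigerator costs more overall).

old refrigerator: $0.00 + (217/1000) kW × 1500 h × $0.28 = $0.00 + $91.14 = $91.14
new efficient refrigerator: $573.43 + (71/1000) kW × 1500 h × $0.28 = $573.43 + $29.82 = $603.25
Saving = $91.14 − $603.25 = −$512.11

-$512.11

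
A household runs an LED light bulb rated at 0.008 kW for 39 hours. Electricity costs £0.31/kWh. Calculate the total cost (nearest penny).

£0.10

Energy = 0.008 kW × 39 h = 0.312 kWh
Cost = 0.312 kWh × £0.31/kWh = £0.10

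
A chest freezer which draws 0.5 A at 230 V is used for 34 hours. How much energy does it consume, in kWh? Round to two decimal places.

Power = 0.5 A × 230 V = 115 W = 0.115 kW
Energy = 0.115 kW × 34 h = 3.91 kWh

3.91 kWh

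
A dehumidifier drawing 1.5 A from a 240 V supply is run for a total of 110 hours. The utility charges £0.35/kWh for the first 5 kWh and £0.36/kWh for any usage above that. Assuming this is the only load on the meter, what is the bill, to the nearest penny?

Power = 1.5 A × 240 V = 360 W = 0.36 kW
Energy = 0.36 kW × 110 h = 39.6 kWh
Tier 1 (0–5 kWh): 5 × £0.35 = £1.75
Above 5 kWh: 34.6 × £0.36 = £12.456
Bill = £14.21

£14.21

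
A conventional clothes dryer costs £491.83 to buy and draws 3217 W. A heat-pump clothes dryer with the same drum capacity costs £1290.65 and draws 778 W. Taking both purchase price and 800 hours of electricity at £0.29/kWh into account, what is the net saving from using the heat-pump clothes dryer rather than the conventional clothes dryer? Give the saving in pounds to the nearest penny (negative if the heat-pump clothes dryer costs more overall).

-£232.97

conventional clothes dryer: £491.83 + (3217/1000) kW × 800 h × £0.29 = £491.83 + £746.344 = £1238.174
heat-pump clothes dryer: £1290.65 + (778/1000) kW × 800 h × £0.29 = £1290.65 + £180.496 = £1471.146
Saving = £1238.174 − £1471.146 = −£232.972 → -£232.97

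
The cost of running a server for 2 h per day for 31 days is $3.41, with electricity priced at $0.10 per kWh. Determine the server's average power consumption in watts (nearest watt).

Energy = $3.41 ÷ $0.10/kWh = 34.1 kWh
Runtime = 2 h/day × 31 days = 62 h
Power = 34.1 kWh ÷ 62 h = 0.55 kW = 550 W

550 W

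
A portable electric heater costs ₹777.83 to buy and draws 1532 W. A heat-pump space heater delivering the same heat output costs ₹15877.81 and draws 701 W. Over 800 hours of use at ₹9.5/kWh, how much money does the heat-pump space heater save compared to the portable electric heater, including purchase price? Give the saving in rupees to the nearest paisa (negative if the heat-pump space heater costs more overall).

portable electric heater: ₹777.83 + (1532/1000) kW × 800 h × ₹9.5 = ₹777.83 + ₹11643.2 = ₹12421.03
heat-pump space heater: ₹15877.81 + (701/1000) kW × 800 h × ₹9.5 = ₹15877.81 + ₹5327.6 = ₹21205.41
Saving = ₹12421.03 − ₹21205.41 = −₹8784.38

-₹8784.38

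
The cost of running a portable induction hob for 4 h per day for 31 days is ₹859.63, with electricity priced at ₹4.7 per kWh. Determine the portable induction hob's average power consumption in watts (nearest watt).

Energy = ₹859.63 ÷ ₹4.7/kWh = 182.9 kWh
Runtime = 4 h/day × 31 days = 124 h
Power = 182.9 kWh ÷ 124 h = 1.475 kW = 1475 W

1475 W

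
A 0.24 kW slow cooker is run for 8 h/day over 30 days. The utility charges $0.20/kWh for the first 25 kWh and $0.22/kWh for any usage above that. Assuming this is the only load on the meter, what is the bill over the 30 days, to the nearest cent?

$12.17

Runtime = 8 h/day × 30 days = 240 h
Energy = 0.24 kW × 240 h = 57.6 kWh
Tier 1 (0–25 kWh): 25 × $0.20 = $5
Above 25 kWh: 32.6 × $0.22 = $7.172
Bill = $12.17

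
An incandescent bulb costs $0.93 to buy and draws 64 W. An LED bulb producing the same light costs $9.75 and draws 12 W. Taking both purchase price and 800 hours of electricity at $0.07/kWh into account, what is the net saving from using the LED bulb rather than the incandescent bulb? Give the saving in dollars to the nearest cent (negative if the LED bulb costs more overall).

incandescent bulb: $0.93 + (64/1000) kW × 800 h × $0.07 = $0.93 + $3.584 = $4.514
LED bulb: $9.75 + (12/1000) kW × 800 h × $0.07 = $9.75 + $0.672 = $10.422
Saving = $4.514 − $10.422 = −$5.908 → -$5.91

-$5.91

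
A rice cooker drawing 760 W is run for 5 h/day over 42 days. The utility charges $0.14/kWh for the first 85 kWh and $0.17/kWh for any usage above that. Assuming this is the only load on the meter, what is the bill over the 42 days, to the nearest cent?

$24.58

Runtime = 5 h/day × 42 days = 210 h
Energy = 0.76 kW × 210 h = 159.6 kWh
Tier 1 (0–85 kWh): 85 × $0.14 = $11.9
Above 85 kWh: 74.6 × $0.17 = $12.682
Bill = $24.58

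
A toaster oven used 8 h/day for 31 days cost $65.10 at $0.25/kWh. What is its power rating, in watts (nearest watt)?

Energy = $65.10 ÷ $0.25/kWh = 260.4 kWh
Runtime = 8 h/day × 31 days = 248 h
Power = 260.4 kWh ÷ 248 h = 1.05 kW = 1050 W

1050 W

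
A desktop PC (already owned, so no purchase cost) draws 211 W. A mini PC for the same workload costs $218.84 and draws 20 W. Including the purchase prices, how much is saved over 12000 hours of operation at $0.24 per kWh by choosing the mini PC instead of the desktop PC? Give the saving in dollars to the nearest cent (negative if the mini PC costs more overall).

desktop PC: $0.00 + (211/1000) kW × 12000 h × $0.24 = $0.00 + $607.68 = $607.68
mini PC: $218.84 + (20/1000) kW × 12000 h × $0.24 = $218.84 + $57.6 = $276.44
Saving = $607.68 − $276.44 = $331.24

$331.24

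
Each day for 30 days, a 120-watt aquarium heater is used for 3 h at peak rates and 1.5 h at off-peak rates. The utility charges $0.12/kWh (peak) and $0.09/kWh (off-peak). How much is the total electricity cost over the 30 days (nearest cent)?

$1.78

Peak energy = 0.12 kW × 3 h × 30 = 10.8 kWh
Off-peak energy = 0.12 kW × 1.5 h × 30 = 5.4 kWh
Cost = 10.8 × $0.12 + 5.4 × $0.09 = $1.296 + $0.486 = $1.78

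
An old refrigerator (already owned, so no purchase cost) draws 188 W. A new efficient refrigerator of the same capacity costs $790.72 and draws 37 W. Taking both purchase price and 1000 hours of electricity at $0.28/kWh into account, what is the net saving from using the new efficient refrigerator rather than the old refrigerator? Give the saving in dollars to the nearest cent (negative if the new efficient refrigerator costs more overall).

-$748.44

old refrigerator: $0.00 + (188/1000) kW × 1000 h × $0.28 = $0.00 + $52.64 = $52.64
new efficient refrigerator: $790.72 + (37/1000) kW × 1000 h × $0.28 = $790.72 + $10.36 = $801.08
Saving = $52.64 − $801.08 = −$748.44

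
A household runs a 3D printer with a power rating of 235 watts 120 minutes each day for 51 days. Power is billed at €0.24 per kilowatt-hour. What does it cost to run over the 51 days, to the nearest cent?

€5.75

Runtime = 120 min × 51 = 6120 min = 102 h
Energy = 0.235 kW × 102 h = 23.97 kWh
Cost = 23.97 kWh × €0.24/kWh = €5.75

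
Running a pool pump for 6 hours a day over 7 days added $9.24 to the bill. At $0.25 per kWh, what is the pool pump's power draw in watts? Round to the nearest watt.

Energy = $9.24 ÷ $0.25/kWh = 36.96 kWh
Runtime = 6 h/day × 7 days = 42 h
Power = 36.96 kWh ÷ 42 h = 0.88 kW = 880 W

880 W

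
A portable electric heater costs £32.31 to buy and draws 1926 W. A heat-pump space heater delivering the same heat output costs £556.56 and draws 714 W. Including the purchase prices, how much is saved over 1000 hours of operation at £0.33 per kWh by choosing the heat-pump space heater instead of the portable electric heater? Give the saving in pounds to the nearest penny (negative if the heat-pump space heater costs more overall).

portable electric heater: £32.31 + (1926/1000) kW × 1000 h × £0.33 = £32.31 + £635.58 = £667.89
heat-pump space heater: £556.56 + (714/1000) kW × 1000 h × £0.33 = £556.56 + £235.62 = £792.18
Saving = £667.89 − £792.18 = −£124.29

-£124.29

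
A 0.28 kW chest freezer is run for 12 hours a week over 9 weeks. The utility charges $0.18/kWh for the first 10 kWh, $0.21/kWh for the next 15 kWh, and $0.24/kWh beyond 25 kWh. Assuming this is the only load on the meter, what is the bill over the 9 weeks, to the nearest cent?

$6.21

Runtime = 12 h/week × 9 weeks = 108 h
Energy = 0.28 kW × 108 h = 30.24 kWh
Tier 1 (0–10 kWh): 10 × $0.18 = $1.8
Tier 2 (10–25 kWh): 15 × $0.21 = $3.15
Above 25 kWh: 5.24 × $0.24 = $1.2576
Bill = $6.21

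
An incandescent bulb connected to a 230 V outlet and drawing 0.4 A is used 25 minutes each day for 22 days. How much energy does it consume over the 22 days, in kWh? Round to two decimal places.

Power = 0.4 A × 230 V = 92 W = 0.092 kW
Runtime = 25 min × 22 = 550 min = 9.166666… h
Energy = 0.092 kW × 9.166666… h = 0.843333… kWh ≈ 0.84 kWh

0.84 kWh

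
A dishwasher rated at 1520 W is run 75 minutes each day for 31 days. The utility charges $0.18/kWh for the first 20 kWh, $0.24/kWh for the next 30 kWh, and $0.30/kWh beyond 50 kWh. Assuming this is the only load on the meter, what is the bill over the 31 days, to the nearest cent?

$13.47

Runtime = 75 min × 31 = 2325 min = 38.75 h
Energy = 1.52 kW × 38.75 h = 58.9 kWh
Tier 1 (0–20 kWh): 20 × $0.18 = $3.6
Tier 2 (20–50 kWh): 30 × $0.24 = $7.2
Above 50 kWh: 8.9 × $0.30 = $2.67
Bill = $13.47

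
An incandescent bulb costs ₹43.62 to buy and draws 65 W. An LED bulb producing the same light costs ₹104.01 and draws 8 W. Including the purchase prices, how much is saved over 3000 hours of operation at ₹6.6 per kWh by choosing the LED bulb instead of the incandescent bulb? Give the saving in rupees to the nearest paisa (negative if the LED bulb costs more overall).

₹1068.21

incandescent bulb: ₹43.62 + (65/1000) kW × 3000 h × ₹6.6 = ₹43.62 + ₹1287 = ₹1330.62
LED bulb: ₹104.01 + (8/1000) kW × 3000 h × ₹6.6 = ₹104.01 + ₹158.4 = ₹262.41
Saving = ₹1330.62 − ₹262.41 = ₹1068.21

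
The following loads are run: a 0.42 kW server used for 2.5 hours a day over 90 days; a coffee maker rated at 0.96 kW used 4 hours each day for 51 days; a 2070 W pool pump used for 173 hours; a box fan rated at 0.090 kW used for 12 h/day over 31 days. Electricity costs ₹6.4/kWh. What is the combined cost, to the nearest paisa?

server: Runtime = 2.5 h/day × 90 days = 225 h
server: 0.42 kW × 225 h = 94.5 kWh
coffee maker: Runtime = 4 h/day × 51 days = 204 h
coffee maker: 0.96 kW × 204 h = 195.84 kWh
pool pump: 2.07 kW × 173 h = 358.11 kWh
box fan: Runtime = 12 h/day × 31 days = 372 h
box fan: 0.09 kW × 372 h = 33.48 kWh
Total energy = 681.93 kWh
Cost = 681.93 × ₹6.4 = ₹4364.35

₹4364.35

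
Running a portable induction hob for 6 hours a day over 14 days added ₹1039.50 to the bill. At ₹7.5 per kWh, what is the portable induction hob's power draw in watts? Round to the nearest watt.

Energy = ₹1039.50 ÷ ₹7.5/kWh = 138.6 kWh
Runtime = 6 h/day × 14 days = 84 h
Power = 138.6 kWh ÷ 84 h = 1.65 kW = 1650 W

1650 W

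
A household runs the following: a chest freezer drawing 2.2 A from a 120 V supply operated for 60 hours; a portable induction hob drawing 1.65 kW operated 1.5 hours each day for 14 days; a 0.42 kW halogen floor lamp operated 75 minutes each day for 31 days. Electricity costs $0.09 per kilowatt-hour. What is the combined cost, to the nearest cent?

chest freezer: Power = 2.2 A × 120 V = 264 W = 0.264 kW
chest freezer: 0.264 kW × 60 h = 15.84 kWh
portable induction hob: Runtime = 1.5 h/day × 14 days = 21 h
portable induction hob: 1.65 kW × 21 h = 34.65 kWh
halogen floor lamp: Runtime = 75 min × 31 = 2325 min = 38.75 h
halogen floor lamp: 0.42 kW × 38.75 h = 16.275 kWh
Total energy = 66.765 kWh
Cost = 66.765 × $0.09 = $6.01

$6.01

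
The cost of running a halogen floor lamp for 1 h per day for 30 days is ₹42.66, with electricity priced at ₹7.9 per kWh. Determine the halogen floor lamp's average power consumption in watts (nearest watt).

Energy = ₹42.66 ÷ ₹7.9/kWh = 5.4 kWh
Runtime = 1 h/day × 30 days = 30 h
Power = 5.4 kWh ÷ 30 h = 0.18 kW = 180 W

180 W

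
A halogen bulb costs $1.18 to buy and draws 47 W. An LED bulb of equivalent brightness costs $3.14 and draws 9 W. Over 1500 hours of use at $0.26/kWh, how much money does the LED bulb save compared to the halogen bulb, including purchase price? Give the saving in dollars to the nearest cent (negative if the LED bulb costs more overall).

halogen bulb: $1.18 + (47/1000) kW × 1500 h × $0.26 = $1.18 + $18.33 = $19.51
LED bulb: $3.14 + (9/1000) kW × 1500 h × $0.26 = $3.14 + $3.51 = $6.65
Saving = $19.51 − $6.65 = $12.86

$12.86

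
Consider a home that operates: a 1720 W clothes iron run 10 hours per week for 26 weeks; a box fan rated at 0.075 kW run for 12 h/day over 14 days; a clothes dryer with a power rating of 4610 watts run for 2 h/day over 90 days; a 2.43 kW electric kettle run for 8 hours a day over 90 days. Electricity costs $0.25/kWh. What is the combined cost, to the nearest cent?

$759.80

clothes iron: Runtime = 10 h/week × 26 weeks = 260 h
clothes iron: 1.72 kW × 260 h = 447.2 kWh
box fan: Runtime = 12 h/day × 14 days = 168 h
box fan: 0.075 kW × 168 h = 12.6 kWh
clothes dryer: Runtime = 2 h/day × 90 days = 180 h
clothes dryer: 4.61 kW × 180 h = 829.8 kWh
electric kettle: Runtime = 8 h/day × 90 days = 720 h
electric kettle: 2.43 kW × 720 h = 1749.6 kWh
Total energy = 3039.2 kWh
Cost = 3039.2 × $0.25 = $759.80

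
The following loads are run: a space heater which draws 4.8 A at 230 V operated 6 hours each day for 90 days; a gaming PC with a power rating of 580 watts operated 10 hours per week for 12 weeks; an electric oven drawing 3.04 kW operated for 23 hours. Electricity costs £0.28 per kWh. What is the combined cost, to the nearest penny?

£205.99

space heater: Power = 4.8 A × 230 V = 1104 W = 1.104 kW
space heater: Runtime = 6 h/day × 90 days = 540 h
space heater: 1.104 kW × 540 h = 596.16 kWh
gaming PC: Runtime = 10 h/week × 12 weeks = 120 h
gaming PC: 0.58 kW × 120 h = 69.6 kWh
electric oven: 3.04 kW × 23 h = 69.92 kWh
Total energy = 735.68 kWh
Cost = 735.68 × £0.28 = £205.99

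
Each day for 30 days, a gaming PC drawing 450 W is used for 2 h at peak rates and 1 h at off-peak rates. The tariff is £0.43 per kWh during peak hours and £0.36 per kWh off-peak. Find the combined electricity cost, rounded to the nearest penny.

Peak energy = 0.45 kW × 2 h × 30 = 27 kWh
Off-peak energy = 0.45 kW × 1 h × 30 = 13.5 kWh
Cost = 27 × £0.43 + 13.5 × £0.36 = £11.61 + £4.86 = £16.47

£16.47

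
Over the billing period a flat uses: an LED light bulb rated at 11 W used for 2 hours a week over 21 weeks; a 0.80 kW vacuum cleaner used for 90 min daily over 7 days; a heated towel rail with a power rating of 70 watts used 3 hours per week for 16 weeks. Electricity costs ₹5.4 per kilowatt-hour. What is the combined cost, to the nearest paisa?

₹66.00

LED light bulb: Runtime = 2 h/week × 21 weeks = 42 h
LED light bulb: 0.011 kW × 42 h = 0.462 kWh
vacuum cleaner: Runtime = 90 min × 7 = 630 min = 10.5 h
vacuum cleaner: 0.8 kW × 10.5 h = 8.4 kWh
heated towel rail: Runtime = 3 h/week × 16 weeks = 48 h
heated towel rail: 0.07 kW × 48 h = 3.36 kWh
Total energy = 12.222 kWh
Cost = 12.222 × ₹5.4 = ₹66.00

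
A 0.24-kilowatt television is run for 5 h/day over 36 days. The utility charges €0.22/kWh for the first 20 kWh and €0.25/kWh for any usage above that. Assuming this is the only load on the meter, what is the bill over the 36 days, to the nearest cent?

€10.20

Runtime = 5 h/day × 36 days = 180 h
Energy = 0.24 kW × 180 h = 43.2 kWh
Tier 1 (0–20 kWh): 20 × €0.22 = €4.4
Above 20 kWh: 23.2 × €0.25 = €5.8
Bill = €10.20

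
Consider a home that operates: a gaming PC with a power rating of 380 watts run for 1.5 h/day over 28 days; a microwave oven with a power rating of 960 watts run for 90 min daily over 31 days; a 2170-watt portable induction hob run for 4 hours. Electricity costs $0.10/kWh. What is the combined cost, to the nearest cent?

$6.93

gaming PC: Runtime = 1.5 h/day × 28 days = 42 h
gaming PC: 0.38 kW × 42 h = 15.96 kWh
microwave oven: Runtime = 90 min × 31 = 2790 min = 46.5 h
microwave oven: 0.96 kW × 46.5 h = 44.64 kWh
portable induction hob: 2.17 kW × 4 h = 8.68 kWh
Total energy = 69.28 kWh
Cost = 69.28 × $0.10 = $6.93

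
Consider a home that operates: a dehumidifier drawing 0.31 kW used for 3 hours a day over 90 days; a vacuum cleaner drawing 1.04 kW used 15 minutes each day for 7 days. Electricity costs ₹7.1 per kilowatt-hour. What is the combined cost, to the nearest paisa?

₹607.19

dehumidifier: Runtime = 3 h/day × 90 days = 270 h
dehumidifier: 0.31 kW × 270 h = 83.7 kWh
vacuum cleaner: Runtime = 15 min × 7 = 105 min = 1.75 h
vacuum cleaner: 1.04 kW × 1.75 h = 1.82 kWh
Total energy = 85.52 kWh
Cost = 85.52 × ₹7.1 = ₹607.19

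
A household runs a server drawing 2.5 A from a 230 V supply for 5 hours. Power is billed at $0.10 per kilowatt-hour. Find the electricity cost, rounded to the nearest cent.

Power = 2.5 A × 230 V = 575 W = 0.575 kW
Energy = 0.575 kW × 5 h = 2.875 kWh
Cost = 2.875 kWh × $0.10/kWh = $0.29

$0.29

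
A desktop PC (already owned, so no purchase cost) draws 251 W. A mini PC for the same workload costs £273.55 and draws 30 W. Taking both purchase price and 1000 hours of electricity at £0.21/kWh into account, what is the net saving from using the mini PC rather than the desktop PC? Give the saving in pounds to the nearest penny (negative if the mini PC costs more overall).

desktop PC: £0.00 + (251/1000) kW × 1000 h × £0.21 = £0.00 + £52.71 = £52.71
mini PC: £273.55 + (30/1000) kW × 1000 h × £0.21 = £273.55 + £6.3 = £279.85
Saving = £52.71 − £279.85 = −£227.14

-£227.14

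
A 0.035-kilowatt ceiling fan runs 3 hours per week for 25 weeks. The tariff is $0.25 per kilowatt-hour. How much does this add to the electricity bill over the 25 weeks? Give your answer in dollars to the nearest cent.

$0.66

Runtime = 3 h/week × 25 weeks = 75 h
Energy = 0.035 kW × 75 h = 2.625 kWh
Cost = 2.625 kWh × $0.25/kWh = $0.66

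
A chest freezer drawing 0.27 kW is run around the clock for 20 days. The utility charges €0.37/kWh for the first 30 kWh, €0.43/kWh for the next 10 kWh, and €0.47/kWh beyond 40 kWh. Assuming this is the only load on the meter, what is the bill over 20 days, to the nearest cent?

Runtime = 24 h × 20 = 480 h
Energy = 0.27 kW × 480 h = 129.6 kWh
Tier 1 (0–30 kWh): 30 × €0.37 = €11.1
Tier 2 (30–40 kWh): 10 × €0.43 = €4.3
Above 40 kWh: 89.6 × €0.47 = €42.112
Bill = €57.51

€57.51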